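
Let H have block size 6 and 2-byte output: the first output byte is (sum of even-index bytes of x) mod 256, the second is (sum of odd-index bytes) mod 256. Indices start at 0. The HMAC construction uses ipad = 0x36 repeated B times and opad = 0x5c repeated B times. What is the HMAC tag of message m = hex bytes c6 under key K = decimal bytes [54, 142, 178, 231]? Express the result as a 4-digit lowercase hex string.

Key decimal bytes [54, 142, 178, 231] = 36 8e b2 e7 is 4 bytes ≤ B = 6; zero-pad to 6 bytes: K' = 36 8e b2 e7 00 00.
K' ⊕ ipad = 00 b8 84 d1 36 36.  K' ⊕ opad = 6a d2 ee bb 5c 5c.
Inner input = (K'⊕ipad) ∥ m = 00 b8 84 d1 36 36 ∥ c6.
Inner hash: even-index sum = 384 mod 256 = 128; odd-index sum = 447 mod 256 = 191 → 80 bf.
Outer input = (K'⊕opad) ∥ inner = 6a d2 ee bb 5c 5c ∥ 80 bf.
Outer hash (tag): even-index sum = 564 mod 256 = 52; odd-index sum = 680 mod 256 = 168 → 34 a8.

34a8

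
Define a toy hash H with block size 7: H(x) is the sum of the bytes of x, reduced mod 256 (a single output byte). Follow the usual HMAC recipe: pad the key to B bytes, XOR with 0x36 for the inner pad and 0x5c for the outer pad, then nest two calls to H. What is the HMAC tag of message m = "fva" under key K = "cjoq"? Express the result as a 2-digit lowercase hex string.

Key "cjoq" = 63 6a 6f 71 is 4 bytes ≤ B = 7; zero-pad to 7 bytes: K' = 63 6a 6f 71 00 00 00.
K' ⊕ ipad = 55 5c 59 47 36 36 36.  K' ⊕ opad = 3f 36 33 2d 5c 5c 5c.
Inner input = (K'⊕ipad) ∥ m = 55 5c 59 47 36 36 36 ∥ 66 76 61.
Inner hash: sum = 85+92+89+71+54+54+54+102+118+97 = 816; mod 256 = 48 → 30.
Outer input = (K'⊕opad) ∥ inner = 3f 36 33 2d 5c 5c 5c ∥ 30.
Outer hash (tag): sum = 63+54+51+45+92+92+92+48 = 537; mod 256 = 25 → 19.

19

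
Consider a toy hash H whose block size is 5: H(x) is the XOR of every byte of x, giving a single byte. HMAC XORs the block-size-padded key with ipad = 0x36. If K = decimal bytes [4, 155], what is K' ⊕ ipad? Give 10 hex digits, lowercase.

Key decimal bytes [4, 155] = 04 9b is 2 bytes ≤ B = 5; zero-pad to 5 bytes: K' = 04 9b 00 00 00.
XOR each byte with 0x36: 04⊕36=32, 9b⊕36=ad, 00⊕36=36, 00⊕36=36, 00⊕36=36.

32ad363636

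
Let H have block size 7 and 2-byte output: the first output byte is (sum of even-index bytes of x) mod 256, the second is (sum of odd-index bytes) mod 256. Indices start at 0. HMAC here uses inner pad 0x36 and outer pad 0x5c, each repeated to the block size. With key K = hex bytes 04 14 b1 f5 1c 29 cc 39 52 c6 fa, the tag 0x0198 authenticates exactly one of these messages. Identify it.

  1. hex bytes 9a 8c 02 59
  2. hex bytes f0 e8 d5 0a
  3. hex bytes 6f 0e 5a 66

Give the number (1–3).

Key hex bytes 04 14 b1 f5 1c 29 cc 39 52 c6 fa is 11 bytes > B = 7, so hash it first: H(key) = e9 31, then zero-pad to 7 bytes: K' = e9 31 00 00 00 00 00.
K' ⊕ ipad = df 07 36 36 36 36 36; K' ⊕ opad = b5 6d 5c 5c 5c 5c 5c.
m1: inner = H(df 07 36 36 36 36 36 9a 8c 02 59) = 66 0f; tag = H(b5 6d 5c 5c 5c 5c 5c 66 0f) = d88b
m2: inner = H(df 07 36 36 36 36 36 f0 e8 d5 0a) = 73 38; tag = H(b5 6d 5c 5c 5c 5c 5c 73 38) = 0198 ← matches
m3: inner = H(df 07 36 36 36 36 36 6f 0e 5a 66) = f5 3c; tag = H(b5 6d 5c 5c 5c 5c 5c f5 3c) = 051a

2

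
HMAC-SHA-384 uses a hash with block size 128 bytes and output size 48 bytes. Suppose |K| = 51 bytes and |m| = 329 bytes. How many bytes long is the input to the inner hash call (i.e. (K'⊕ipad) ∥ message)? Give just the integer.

Key is 51 ≤ 128 bytes, zero-padded: |K'| = 128.
Inner input = (K'⊕ipad) ∥ m → 128 + 329 = 457 bytes.

457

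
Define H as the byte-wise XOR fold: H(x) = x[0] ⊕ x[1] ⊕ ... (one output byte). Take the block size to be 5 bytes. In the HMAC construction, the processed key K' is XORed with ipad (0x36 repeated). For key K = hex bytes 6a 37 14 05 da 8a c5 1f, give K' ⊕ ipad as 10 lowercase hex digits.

Key hex bytes 6a 37 14 05 da 8a c5 1f is 8 bytes > B = 5, so hash it first: H(key) = c6, then zero-pad to 5 bytes: K' = c6 00 00 00 00.
XOR each byte with 0x36: c6⊕36=f0, 00⊕36=36, 00⊕36=36, 00⊕36=36, 00⊕36=36.

f036363636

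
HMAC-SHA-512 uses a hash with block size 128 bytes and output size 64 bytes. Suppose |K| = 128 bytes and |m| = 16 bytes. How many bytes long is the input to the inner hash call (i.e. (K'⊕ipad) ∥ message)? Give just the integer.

144

Key is 128 ≤ 128 bytes, zero-padded: |K'| = 128.
Inner input = (K'⊕ipad) ∥ m → 128 + 16 = 144 bytes.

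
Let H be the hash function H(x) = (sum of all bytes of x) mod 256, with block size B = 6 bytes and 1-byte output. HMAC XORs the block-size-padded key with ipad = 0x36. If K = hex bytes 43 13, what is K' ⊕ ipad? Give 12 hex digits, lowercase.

Key hex bytes 43 13 is 2 bytes ≤ B = 6; zero-pad to 6 bytes: K' = 43 13 00 00 00 00.
XOR each byte with 0x36: 43⊕36=75, 13⊕36=25, 00⊕36=36, 00⊕36=36, 00⊕36=36, 00⊕36=36.

752536363636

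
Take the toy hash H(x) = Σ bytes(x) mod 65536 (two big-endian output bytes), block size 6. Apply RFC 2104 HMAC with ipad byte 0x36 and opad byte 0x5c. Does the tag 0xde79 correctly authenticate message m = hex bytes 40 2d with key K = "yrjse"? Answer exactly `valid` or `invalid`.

invalid

Key "yrjse" = 79 72 6a 73 65 is 5 bytes ≤ B = 6; zero-pad to 6 bytes: K' = 79 72 6a 73 65 00.
K' ⊕ ipad = 4f 44 5c 45 53 36; K' ⊕ opad = 25 2e 36 2f 39 5c.
Inner hash: sum = 79+68+92+69+83+54+64+45 = 554 → 02 2a.
Outer hash (recomputed tag): sum = 37+46+54+47+57+92+2+42 = 377 → 01 79.
Recomputed tag = 0179; claimed = de79 → mismatch.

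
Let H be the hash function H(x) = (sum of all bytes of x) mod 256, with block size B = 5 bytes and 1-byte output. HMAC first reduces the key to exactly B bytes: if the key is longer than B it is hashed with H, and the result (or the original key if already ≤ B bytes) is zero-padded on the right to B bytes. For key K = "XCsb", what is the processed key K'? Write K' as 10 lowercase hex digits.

5843736200

Key "XCsb" = 58 43 73 62 is 4 bytes ≤ B = 5; zero-pad to 5 bytes: K' = 58 43 73 62 00.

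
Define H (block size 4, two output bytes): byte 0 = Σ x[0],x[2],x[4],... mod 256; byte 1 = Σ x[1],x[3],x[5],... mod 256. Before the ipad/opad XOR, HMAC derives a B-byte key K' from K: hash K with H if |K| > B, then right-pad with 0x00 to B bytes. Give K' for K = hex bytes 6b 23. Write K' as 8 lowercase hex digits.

Key hex bytes 6b 23 is 2 bytes ≤ B = 4; zero-pad to 4 bytes: K' = 6b 23 00 00.

6b230000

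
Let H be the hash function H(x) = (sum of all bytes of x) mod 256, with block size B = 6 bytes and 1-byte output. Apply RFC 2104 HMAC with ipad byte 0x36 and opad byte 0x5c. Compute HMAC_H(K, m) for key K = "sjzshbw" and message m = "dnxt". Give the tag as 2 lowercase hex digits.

2c

Key "sjzshbw" = 73 6a 7a 73 68 62 77 is 7 bytes > B = 6, so hash it first: H(key) = 0b, then zero-pad to 6 bytes: K' = 0b 00 00 00 00 00.
K' ⊕ ipad = 3d 36 36 36 36 36.  K' ⊕ opad = 57 5c 5c 5c 5c 5c.
Inner input = (K'⊕ipad) ∥ m = 3d 36 36 36 36 36 ∥ 64 6e 78 74.
Inner hash: sum = 61+54+54+54+54+54+100+110+120+116 = 777; mod 256 = 9 → 09.
Outer input = (K'⊕opad) ∥ inner = 57 5c 5c 5c 5c 5c ∥ 09.
Outer hash (tag): sum = 87+92+92+92+92+92+9 = 556; mod 256 = 44 → 2c.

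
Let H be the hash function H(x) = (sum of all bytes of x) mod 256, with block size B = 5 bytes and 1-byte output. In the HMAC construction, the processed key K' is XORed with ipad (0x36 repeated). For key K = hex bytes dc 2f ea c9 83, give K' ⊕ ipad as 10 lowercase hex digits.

ea19dcffb5

Key hex bytes dc 2f ea c9 83 is exactly B = 5 bytes: K' = dc 2f ea c9 83.
XOR each byte with 0x36: dc⊕36=ea, 2f⊕36=19, ea⊕36=dc, c9⊕36=ff, 83⊕36=b5.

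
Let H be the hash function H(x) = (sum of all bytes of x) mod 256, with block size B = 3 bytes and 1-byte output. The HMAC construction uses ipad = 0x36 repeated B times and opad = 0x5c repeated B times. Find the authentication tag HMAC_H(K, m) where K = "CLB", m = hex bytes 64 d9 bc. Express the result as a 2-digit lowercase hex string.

a9

Key "CLB" = 43 4c 42 is exactly B = 3 bytes: K' = 43 4c 42.
K' ⊕ ipad = 75 7a 74.  K' ⊕ opad = 1f 10 1e.
Inner input = (K'⊕ipad) ∥ m = 75 7a 74 ∥ 64 d9 bc.
Inner hash: sum = 117+122+116+100+217+188 = 860; mod 256 = 92 → 5c.
Outer input = (K'⊕opad) ∥ inner = 1f 10 1e ∥ 5c.
Outer hash (tag): sum = 31+16+30+92 = 169 → a9.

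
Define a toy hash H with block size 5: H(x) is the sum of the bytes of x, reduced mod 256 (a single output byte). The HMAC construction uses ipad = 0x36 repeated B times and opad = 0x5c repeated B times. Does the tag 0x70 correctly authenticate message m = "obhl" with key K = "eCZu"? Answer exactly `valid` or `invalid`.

invalid

Key "eCZu" = 65 43 5a 75 is 4 bytes ≤ B = 5; zero-pad to 5 bytes: K' = 65 43 5a 75 00.
K' ⊕ ipad = 53 75 6c 43 36; K' ⊕ opad = 39 1f 06 29 5c.
Inner hash: sum = 83+117+108+67+54+111+98+104+108 = 850; mod 256 = 82 → 52.
Outer hash (recomputed tag): sum = 57+31+6+41+92+82 = 309; mod 256 = 53 → 35.
Recomputed tag = 35; claimed = 70 → mismatch.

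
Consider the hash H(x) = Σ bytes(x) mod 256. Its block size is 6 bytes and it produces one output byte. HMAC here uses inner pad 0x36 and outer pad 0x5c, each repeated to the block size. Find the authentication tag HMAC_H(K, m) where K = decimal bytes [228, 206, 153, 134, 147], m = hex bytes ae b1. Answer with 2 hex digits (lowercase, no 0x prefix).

Key decimal bytes [228, 206, 153, 134, 147] = e4 ce 99 86 93 is 5 bytes ≤ B = 6; zero-pad to 6 bytes: K' = e4 ce 99 86 93 00.
K' ⊕ ipad = d2 f8 af b0 a5 36.  K' ⊕ opad = b8 92 c5 da cf 5c.
Inner input = (K'⊕ipad) ∥ m = d2 f8 af b0 a5 36 ∥ ae b1.
Inner hash: sum = 210+248+175+176+165+54+174+177 = 1379; mod 256 = 99 → 63.
Outer input = (K'⊕opad) ∥ inner = b8 92 c5 da cf 5c ∥ 63.
Outer hash (tag): sum = 184+146+197+218+207+92+99 = 1143; mod 256 = 119 → 77.

77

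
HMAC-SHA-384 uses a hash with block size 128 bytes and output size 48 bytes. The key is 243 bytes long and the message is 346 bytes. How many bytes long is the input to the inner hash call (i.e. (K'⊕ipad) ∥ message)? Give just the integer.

474

Key is 243 > 128 bytes, so it is hashed to 48 bytes then zero-padded to 128: |K'| = 128.
Inner input = (K'⊕ipad) ∥ m → 128 + 346 = 474 bytes.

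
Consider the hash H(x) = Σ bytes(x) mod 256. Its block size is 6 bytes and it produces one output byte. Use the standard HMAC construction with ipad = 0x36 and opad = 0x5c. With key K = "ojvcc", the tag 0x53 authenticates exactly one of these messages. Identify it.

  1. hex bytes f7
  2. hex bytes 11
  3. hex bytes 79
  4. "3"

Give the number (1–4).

2

Key "ojvcc" = 6f 6a 76 63 63 is 5 bytes ≤ B = 6; zero-pad to 6 bytes: K' = 6f 6a 76 63 63 00.
K' ⊕ ipad = 59 5c 40 55 55 36; K' ⊕ opad = 33 36 2a 3f 3f 5c.
m1: inner = H(59 5c 40 55 55 36 f7) = cc; tag = H(33 36 2a 3f 3f 5c cc) = 39
m2: inner = H(59 5c 40 55 55 36 11) = e6; tag = H(33 36 2a 3f 3f 5c e6) = 53 ← matches
m3: inner = H(59 5c 40 55 55 36 79) = 4e; tag = H(33 36 2a 3f 3f 5c 4e) = bb
m4: inner = H(59 5c 40 55 55 36 33) = 08; tag = H(33 36 2a 3f 3f 5c 08) = 75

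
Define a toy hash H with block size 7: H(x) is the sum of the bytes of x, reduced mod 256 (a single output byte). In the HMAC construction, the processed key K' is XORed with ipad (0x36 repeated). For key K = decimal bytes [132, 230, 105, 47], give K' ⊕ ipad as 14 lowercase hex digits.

Key decimal bytes [132, 230, 105, 47] = 84 e6 69 2f is 4 bytes ≤ B = 7; zero-pad to 7 bytes: K' = 84 e6 69 2f 00 00 00.
XOR each byte with 0x36: 84⊕36=b2, e6⊕36=d0, 69⊕36=5f, 2f⊕36=19, 00⊕36=36, 00⊕36=36, 00⊕36=36.

b2d05f19363636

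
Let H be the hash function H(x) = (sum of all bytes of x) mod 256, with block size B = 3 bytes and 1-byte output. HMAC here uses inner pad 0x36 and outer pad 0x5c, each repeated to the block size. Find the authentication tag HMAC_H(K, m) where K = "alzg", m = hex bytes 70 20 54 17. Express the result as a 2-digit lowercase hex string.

a9

Key "alzg" = 61 6c 7a 67 is 4 bytes > B = 3, so hash it first: H(key) = ae, then zero-pad to 3 bytes: K' = ae 00 00.
K' ⊕ ipad = 98 36 36.  K' ⊕ opad = f2 5c 5c.
Inner input = (K'⊕ipad) ∥ m = 98 36 36 ∥ 70 20 54 17.
Inner hash: sum = 152+54+54+112+32+84+23 = 511; mod 256 = 255 → ff.
Outer input = (K'⊕opad) ∥ inner = f2 5c 5c ∥ ff.
Outer hash (tag): sum = 242+92+92+255 = 681; mod 256 = 169 → a9.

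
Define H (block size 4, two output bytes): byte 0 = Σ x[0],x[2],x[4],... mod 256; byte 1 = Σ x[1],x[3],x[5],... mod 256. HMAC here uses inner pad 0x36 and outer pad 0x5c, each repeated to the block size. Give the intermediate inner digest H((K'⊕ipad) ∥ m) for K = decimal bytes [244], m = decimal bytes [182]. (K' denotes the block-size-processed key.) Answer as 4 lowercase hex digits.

ae6c

Key decimal bytes [244] = f4 is 1 byte ≤ B = 4; zero-pad to 4 bytes: K' = f4 00 00 00.
K' ⊕ ipad = c2 36 36 36.
Inner input = c2 36 36 36 ∥ b6.
Inner hash: even-index sum = 430 mod 256 = 174; odd-index sum = 108 mod 256 = 108 → ae 6c.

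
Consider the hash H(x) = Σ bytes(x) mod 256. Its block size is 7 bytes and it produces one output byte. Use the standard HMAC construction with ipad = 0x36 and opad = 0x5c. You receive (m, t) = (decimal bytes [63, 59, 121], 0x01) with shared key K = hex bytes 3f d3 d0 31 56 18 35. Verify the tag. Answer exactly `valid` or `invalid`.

Key hex bytes 3f d3 d0 31 56 18 35 is exactly B = 7 bytes: K' = 3f d3 d0 31 56 18 35.
K' ⊕ ipad = 09 e5 e6 07 60 2e 03; K' ⊕ opad = 63 8f 8c 6d 0a 44 69.
Inner hash: sum = 9+229+230+7+96+46+3+63+59+121 = 863; mod 256 = 95 → 5f.
Outer hash (recomputed tag): sum = 99+143+140+109+10+68+105+95 = 769; mod 256 = 1 → 01.
Recomputed tag = 01; claimed = 01 → match.

valid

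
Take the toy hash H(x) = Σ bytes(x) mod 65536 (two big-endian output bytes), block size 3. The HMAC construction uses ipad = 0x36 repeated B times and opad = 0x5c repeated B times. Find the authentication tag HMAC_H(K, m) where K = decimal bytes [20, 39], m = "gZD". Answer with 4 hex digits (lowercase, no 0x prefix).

Key decimal bytes [20, 39] = 14 27 is 2 bytes ≤ B = 3; zero-pad to 3 bytes: K' = 14 27 00.
K' ⊕ ipad = 22 11 36.  K' ⊕ opad = 48 7b 5c.
Inner input = (K'⊕ipad) ∥ m = 22 11 36 ∥ 67 5a 44.
Inner hash: sum = 34+17+54+103+90+68 = 366 → 01 6e.
Outer input = (K'⊕opad) ∥ inner = 48 7b 5c ∥ 01 6e.
Outer hash (tag): sum = 72+123+92+1+110 = 398 → 01 8e.

018e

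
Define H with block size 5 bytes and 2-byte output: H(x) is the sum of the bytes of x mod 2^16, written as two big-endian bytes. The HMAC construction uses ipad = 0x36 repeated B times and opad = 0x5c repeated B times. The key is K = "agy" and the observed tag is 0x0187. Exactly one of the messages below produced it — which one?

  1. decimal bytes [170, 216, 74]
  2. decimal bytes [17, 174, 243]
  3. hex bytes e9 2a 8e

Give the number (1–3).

Key "agy" = 61 67 79 is 3 bytes ≤ B = 5; zero-pad to 5 bytes: K' = 61 67 79 00 00.
K' ⊕ ipad = 57 51 4f 36 36; K' ⊕ opad = 3d 3b 25 5c 5c.
m1: inner = H(57 51 4f 36 36 aa d8 4a) = 03 2f; tag = H(3d 3b 25 5c 5c 03 2f) = 0187 ← matches
m2: inner = H(57 51 4f 36 36 11 ae f3) = 03 15; tag = H(3d 3b 25 5c 5c 03 15) = 016d
m3: inner = H(57 51 4f 36 36 e9 2a 8e) = 03 04; tag = H(3d 3b 25 5c 5c 03 04) = 015c

1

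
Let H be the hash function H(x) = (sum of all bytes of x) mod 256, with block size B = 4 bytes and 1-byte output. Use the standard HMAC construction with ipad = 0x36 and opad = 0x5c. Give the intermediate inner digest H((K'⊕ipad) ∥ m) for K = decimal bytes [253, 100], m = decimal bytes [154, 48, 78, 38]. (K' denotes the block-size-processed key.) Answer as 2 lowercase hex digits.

c7

Key decimal bytes [253, 100] = fd 64 is 2 bytes ≤ B = 4; zero-pad to 4 bytes: K' = fd 64 00 00.
K' ⊕ ipad = cb 52 36 36.
Inner input = cb 52 36 36 ∥ 9a 30 4e 26.
Inner hash: sum = 203+82+54+54+154+48+78+38 = 711; mod 256 = 199 → c7.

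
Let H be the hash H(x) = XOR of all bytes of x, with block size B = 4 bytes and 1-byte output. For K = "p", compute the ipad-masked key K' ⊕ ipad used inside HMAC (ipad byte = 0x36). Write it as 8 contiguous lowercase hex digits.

Key "p" = 70 is 1 byte ≤ B = 4; zero-pad to 4 bytes: K' = 70 00 00 00.
XOR each byte with 0x36: 70⊕36=46, 00⊕36=36, 00⊕36=36, 00⊕36=36.

46363636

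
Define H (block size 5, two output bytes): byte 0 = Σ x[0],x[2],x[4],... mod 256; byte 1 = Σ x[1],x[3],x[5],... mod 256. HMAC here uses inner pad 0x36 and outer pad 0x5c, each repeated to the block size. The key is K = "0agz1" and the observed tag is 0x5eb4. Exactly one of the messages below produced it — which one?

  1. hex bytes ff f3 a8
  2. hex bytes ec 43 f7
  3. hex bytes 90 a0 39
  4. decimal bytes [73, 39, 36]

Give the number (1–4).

1

Key "0agz1" = 30 61 67 7a 31 is exactly B = 5 bytes: K' = 30 61 67 7a 31.
K' ⊕ ipad = 06 57 51 4c 07; K' ⊕ opad = 6c 3d 3b 26 6d.
m1: inner = H(06 57 51 4c 07 ff f3 a8) = 51 4a; tag = H(6c 3d 3b 26 6d 51 4a) = 5eb4 ← matches
m2: inner = H(06 57 51 4c 07 ec 43 f7) = a1 86; tag = H(6c 3d 3b 26 6d a1 86) = 9a04
m3: inner = H(06 57 51 4c 07 90 a0 39) = fe 6c; tag = H(6c 3d 3b 26 6d fe 6c) = 8061
m4: inner = H(06 57 51 4c 07 49 27 24) = 85 10; tag = H(6c 3d 3b 26 6d 85 10) = 24e8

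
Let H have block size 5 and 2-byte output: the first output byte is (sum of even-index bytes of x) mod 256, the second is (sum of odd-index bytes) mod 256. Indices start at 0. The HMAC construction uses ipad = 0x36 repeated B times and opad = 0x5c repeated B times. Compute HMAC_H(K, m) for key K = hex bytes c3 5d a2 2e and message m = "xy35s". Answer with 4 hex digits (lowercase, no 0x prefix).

9ae0

Key hex bytes c3 5d a2 2e is 4 bytes ≤ B = 5; zero-pad to 5 bytes: K' = c3 5d a2 2e 00.
K' ⊕ ipad = f5 6b 94 18 36.  K' ⊕ opad = 9f 01 fe 72 5c.
Inner input = (K'⊕ipad) ∥ m = f5 6b 94 18 36 ∥ 78 79 33 35 73.
Inner hash: even-index sum = 621 mod 256 = 109; odd-index sum = 417 mod 256 = 161 → 6d a1.
Outer input = (K'⊕opad) ∥ inner = 9f 01 fe 72 5c ∥ 6d a1.
Outer hash (tag): even-index sum = 666 mod 256 = 154; odd-index sum = 224 mod 256 = 224 → 9a e0.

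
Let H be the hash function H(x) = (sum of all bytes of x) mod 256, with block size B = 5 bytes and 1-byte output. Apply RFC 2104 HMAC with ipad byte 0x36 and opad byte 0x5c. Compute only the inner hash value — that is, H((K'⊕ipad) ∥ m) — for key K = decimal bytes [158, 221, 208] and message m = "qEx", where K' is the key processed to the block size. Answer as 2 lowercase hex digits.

Key decimal bytes [158, 221, 208] = 9e dd d0 is 3 bytes ≤ B = 5; zero-pad to 5 bytes: K' = 9e dd d0 00 00.
K' ⊕ ipad = a8 eb e6 36 36.
Inner input = a8 eb e6 36 36 ∥ 71 45 78.
Inner hash: sum = 168+235+230+54+54+113+69+120 = 1043; mod 256 = 19 → 13.

13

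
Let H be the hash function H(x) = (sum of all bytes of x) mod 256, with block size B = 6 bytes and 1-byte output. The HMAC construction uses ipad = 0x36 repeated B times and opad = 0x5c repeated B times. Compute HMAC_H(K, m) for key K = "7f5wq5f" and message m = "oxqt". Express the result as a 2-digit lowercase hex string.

12

Key "7f5wq5f" = 37 66 35 77 71 35 66 is 7 bytes > B = 6, so hash it first: H(key) = 55, then zero-pad to 6 bytes: K' = 55 00 00 00 00 00.
K' ⊕ ipad = 63 36 36 36 36 36.  K' ⊕ opad = 09 5c 5c 5c 5c 5c.
Inner input = (K'⊕ipad) ∥ m = 63 36 36 36 36 36 ∥ 6f 78 71 74.
Inner hash: sum = 99+54+54+54+54+54+111+120+113+116 = 829; mod 256 = 61 → 3d.
Outer input = (K'⊕opad) ∥ inner = 09 5c 5c 5c 5c 5c ∥ 3d.
Outer hash (tag): sum = 9+92+92+92+92+92+61 = 530; mod 256 = 18 → 12.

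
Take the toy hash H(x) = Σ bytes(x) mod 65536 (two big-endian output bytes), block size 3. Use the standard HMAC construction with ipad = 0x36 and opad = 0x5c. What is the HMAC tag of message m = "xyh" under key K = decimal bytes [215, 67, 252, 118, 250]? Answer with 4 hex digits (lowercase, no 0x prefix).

020b

Key decimal bytes [215, 67, 252, 118, 250] = d7 43 fc 76 fa is 5 bytes > B = 3, so hash it first: H(key) = 03 86, then zero-pad to 3 bytes: K' = 03 86 00.
K' ⊕ ipad = 35 b0 36.  K' ⊕ opad = 5f da 5c.
Inner input = (K'⊕ipad) ∥ m = 35 b0 36 ∥ 78 79 68.
Inner hash: sum = 53+176+54+120+121+104 = 628 → 02 74.
Outer input = (K'⊕opad) ∥ inner = 5f da 5c ∥ 02 74.
Outer hash (tag): sum = 95+218+92+2+116 = 523 → 02 0b.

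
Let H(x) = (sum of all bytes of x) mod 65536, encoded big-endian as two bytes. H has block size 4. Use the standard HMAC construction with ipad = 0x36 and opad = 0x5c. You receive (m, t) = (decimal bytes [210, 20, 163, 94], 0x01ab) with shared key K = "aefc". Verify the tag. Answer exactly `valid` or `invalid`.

Key "aefc" = 61 65 66 63 is exactly B = 4 bytes: K' = 61 65 66 63.
K' ⊕ ipad = 57 53 50 55; K' ⊕ opad = 3d 39 3a 3f.
Inner hash: sum = 87+83+80+85+210+20+163+94 = 822 → 03 36.
Outer hash (recomputed tag): sum = 61+57+58+63+3+54 = 296 → 01 28.
Recomputed tag = 0128; claimed = 01ab → mismatch.

invalid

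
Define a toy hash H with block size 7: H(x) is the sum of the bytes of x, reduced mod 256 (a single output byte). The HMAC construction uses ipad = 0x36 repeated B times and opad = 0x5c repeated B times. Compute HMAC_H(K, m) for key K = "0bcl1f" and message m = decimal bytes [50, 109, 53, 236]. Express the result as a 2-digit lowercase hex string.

72

Key "0bcl1f" = 30 62 63 6c 31 66 is 6 bytes ≤ B = 7; zero-pad to 7 bytes: K' = 30 62 63 6c 31 66 00.
K' ⊕ ipad = 06 54 55 5a 07 50 36.  K' ⊕ opad = 6c 3e 3f 30 6d 3a 5c.
Inner input = (K'⊕ipad) ∥ m = 06 54 55 5a 07 50 36 ∥ 32 6d 35 ec.
Inner hash: sum = 6+84+85+90+7+80+54+50+109+53+236 = 854; mod 256 = 86 → 56.
Outer input = (K'⊕opad) ∥ inner = 6c 3e 3f 30 6d 3a 5c ∥ 56.
Outer hash (tag): sum = 108+62+63+48+109+58+92+86 = 626; mod 256 = 114 → 72.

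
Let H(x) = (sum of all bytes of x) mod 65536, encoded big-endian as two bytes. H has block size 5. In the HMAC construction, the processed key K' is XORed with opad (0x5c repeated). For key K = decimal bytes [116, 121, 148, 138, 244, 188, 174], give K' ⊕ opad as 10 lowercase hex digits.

58355c5c5c

Key decimal bytes [116, 121, 148, 138, 244, 188, 174] = 74 79 94 8a f4 bc ae is 7 bytes > B = 5, so hash it first: H(key) = 04 69, then zero-pad to 5 bytes: K' = 04 69 00 00 00.
XOR each byte with 0x5c: 04⊕5c=58, 69⊕5c=35, 00⊕5c=5c, 00⊕5c=5c, 00⊕5c=5c.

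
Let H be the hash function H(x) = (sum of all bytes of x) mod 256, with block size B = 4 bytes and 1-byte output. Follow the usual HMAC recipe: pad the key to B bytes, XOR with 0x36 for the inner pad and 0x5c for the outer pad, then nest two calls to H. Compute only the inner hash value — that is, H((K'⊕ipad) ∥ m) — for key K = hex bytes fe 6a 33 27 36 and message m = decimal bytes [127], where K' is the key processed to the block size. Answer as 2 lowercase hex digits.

Key hex bytes fe 6a 33 27 36 is 5 bytes > B = 4, so hash it first: H(key) = f8, then zero-pad to 4 bytes: K' = f8 00 00 00.
K' ⊕ ipad = ce 36 36 36.
Inner input = ce 36 36 36 ∥ 7f.
Inner hash: sum = 206+54+54+54+127 = 495; mod 256 = 239 → ef.

ef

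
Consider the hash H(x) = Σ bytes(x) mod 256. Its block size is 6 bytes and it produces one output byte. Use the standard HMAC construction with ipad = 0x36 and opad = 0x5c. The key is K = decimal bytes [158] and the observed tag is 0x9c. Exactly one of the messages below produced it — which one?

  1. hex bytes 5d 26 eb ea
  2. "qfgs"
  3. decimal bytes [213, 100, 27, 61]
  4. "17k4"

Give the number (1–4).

Key decimal bytes [158] = 9e is 1 byte ≤ B = 6; zero-pad to 6 bytes: K' = 9e 00 00 00 00 00.
K' ⊕ ipad = a8 36 36 36 36 36; K' ⊕ opad = c2 5c 5c 5c 5c 5c.
m1: inner = H(a8 36 36 36 36 36 5d 26 eb ea) = 0e; tag = H(c2 5c 5c 5c 5c 5c 0e) = 9c ← matches
m2: inner = H(a8 36 36 36 36 36 71 66 67 73) = 67; tag = H(c2 5c 5c 5c 5c 5c 67) = f5
m3: inner = H(a8 36 36 36 36 36 d5 64 1b 3d) = 47; tag = H(c2 5c 5c 5c 5c 5c 47) = d5
m4: inner = H(a8 36 36 36 36 36 31 37 6b 34) = bd; tag = H(c2 5c 5c 5c 5c 5c bd) = 4b

1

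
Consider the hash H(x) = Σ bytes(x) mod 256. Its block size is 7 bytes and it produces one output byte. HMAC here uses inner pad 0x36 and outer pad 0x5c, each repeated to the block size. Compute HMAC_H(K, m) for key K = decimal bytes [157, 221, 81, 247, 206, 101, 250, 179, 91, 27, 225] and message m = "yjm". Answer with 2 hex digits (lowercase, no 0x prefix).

Key decimal bytes [157, 221, 81, 247, 206, 101, 250, 179, 91, 27, 225] = 9d dd 51 f7 ce 65 fa b3 5b 1b e1 is 11 bytes > B = 7, so hash it first: H(key) = f9, then zero-pad to 7 bytes: K' = f9 00 00 00 00 00 00.
K' ⊕ ipad = cf 36 36 36 36 36 36.  K' ⊕ opad = a5 5c 5c 5c 5c 5c 5c.
Inner input = (K'⊕ipad) ∥ m = cf 36 36 36 36 36 36 ∥ 79 6a 6d.
Inner hash: sum = 207+54+54+54+54+54+54+121+106+109 = 867; mod 256 = 99 → 63.
Outer input = (K'⊕opad) ∥ inner = a5 5c 5c 5c 5c 5c 5c ∥ 63.
Outer hash (tag): sum = 165+92+92+92+92+92+92+99 = 816; mod 256 = 48 → 30.

30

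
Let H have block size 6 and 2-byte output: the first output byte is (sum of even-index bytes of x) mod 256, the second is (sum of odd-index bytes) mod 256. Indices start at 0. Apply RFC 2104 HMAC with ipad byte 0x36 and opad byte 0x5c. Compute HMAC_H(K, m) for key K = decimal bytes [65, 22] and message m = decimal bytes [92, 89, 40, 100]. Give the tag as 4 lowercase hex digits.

3c4b

Key decimal bytes [65, 22] = 41 16 is 2 bytes ≤ B = 6; zero-pad to 6 bytes: K' = 41 16 00 00 00 00.
K' ⊕ ipad = 77 20 36 36 36 36.  K' ⊕ opad = 1d 4a 5c 5c 5c 5c.
Inner input = (K'⊕ipad) ∥ m = 77 20 36 36 36 36 ∥ 5c 59 28 64.
Inner hash: even-index sum = 359 mod 256 = 103; odd-index sum = 329 mod 256 = 73 → 67 49.
Outer input = (K'⊕opad) ∥ inner = 1d 4a 5c 5c 5c 5c ∥ 67 49.
Outer hash (tag): even-index sum = 316 mod 256 = 60; odd-index sum = 331 mod 256 = 75 → 3c 4b.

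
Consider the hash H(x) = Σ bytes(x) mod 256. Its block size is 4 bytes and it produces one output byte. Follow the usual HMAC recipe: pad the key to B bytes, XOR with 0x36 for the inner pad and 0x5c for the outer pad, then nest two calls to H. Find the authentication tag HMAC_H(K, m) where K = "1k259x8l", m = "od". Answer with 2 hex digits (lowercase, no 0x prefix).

fb

Key "1k259x8l" = 31 6b 32 35 39 78 38 6c is 8 bytes > B = 4, so hash it first: H(key) = 58, then zero-pad to 4 bytes: K' = 58 00 00 00.
K' ⊕ ipad = 6e 36 36 36.  K' ⊕ opad = 04 5c 5c 5c.
Inner input = (K'⊕ipad) ∥ m = 6e 36 36 36 ∥ 6f 64.
Inner hash: sum = 110+54+54+54+111+100 = 483; mod 256 = 227 → e3.
Outer input = (K'⊕opad) ∥ inner = 04 5c 5c 5c ∥ e3.
Outer hash (tag): sum = 4+92+92+92+227 = 507; mod 256 = 251 → fb.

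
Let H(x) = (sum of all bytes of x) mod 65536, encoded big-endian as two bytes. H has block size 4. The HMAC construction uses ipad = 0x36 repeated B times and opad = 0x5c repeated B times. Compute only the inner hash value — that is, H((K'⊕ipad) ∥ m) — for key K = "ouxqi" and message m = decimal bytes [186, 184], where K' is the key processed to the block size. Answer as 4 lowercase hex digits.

Key "ouxqi" = 6f 75 78 71 69 is 5 bytes > B = 4, so hash it first: H(key) = 02 36, then zero-pad to 4 bytes: K' = 02 36 00 00.
K' ⊕ ipad = 34 00 36 36.
Inner input = 34 00 36 36 ∥ ba b8.
Inner hash: sum = 52+0+54+54+186+184 = 530 → 02 12.

0212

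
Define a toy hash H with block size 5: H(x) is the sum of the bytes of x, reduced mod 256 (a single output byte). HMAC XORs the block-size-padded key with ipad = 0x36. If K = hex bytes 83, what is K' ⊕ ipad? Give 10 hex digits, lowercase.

Key hex bytes 83 is 1 byte ≤ B = 5; zero-pad to 5 bytes: K' = 83 00 00 00 00.
XOR each byte with 0x36: 83⊕36=b5, 00⊕36=36, 00⊕36=36, 00⊕36=36, 00⊕36=36.

b536363636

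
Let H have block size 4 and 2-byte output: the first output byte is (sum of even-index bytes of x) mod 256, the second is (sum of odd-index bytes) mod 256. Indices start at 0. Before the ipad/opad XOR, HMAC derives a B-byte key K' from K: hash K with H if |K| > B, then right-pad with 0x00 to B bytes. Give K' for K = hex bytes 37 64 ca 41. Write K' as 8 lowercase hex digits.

3764ca41

Key hex bytes 37 64 ca 41 is exactly B = 4 bytes: K' = 37 64 ca 41.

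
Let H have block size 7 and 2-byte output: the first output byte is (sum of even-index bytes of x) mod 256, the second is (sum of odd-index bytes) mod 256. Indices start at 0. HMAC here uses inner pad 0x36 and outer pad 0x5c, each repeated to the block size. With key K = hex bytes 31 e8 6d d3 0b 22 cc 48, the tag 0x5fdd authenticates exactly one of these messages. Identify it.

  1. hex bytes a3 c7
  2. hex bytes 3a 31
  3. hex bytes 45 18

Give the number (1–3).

1

Key hex bytes 31 e8 6d d3 0b 22 cc 48 is 8 bytes > B = 7, so hash it first: H(key) = 75 25, then zero-pad to 7 bytes: K' = 75 25 00 00 00 00 00.
K' ⊕ ipad = 43 13 36 36 36 36 36; K' ⊕ opad = 29 79 5c 5c 5c 5c 5c.
m1: inner = H(43 13 36 36 36 36 36 a3 c7) = ac 22; tag = H(29 79 5c 5c 5c 5c 5c ac 22) = 5fdd ← matches
m2: inner = H(43 13 36 36 36 36 36 3a 31) = 16 b9; tag = H(29 79 5c 5c 5c 5c 5c 16 b9) = f647
m3: inner = H(43 13 36 36 36 36 36 45 18) = fd c4; tag = H(29 79 5c 5c 5c 5c 5c fd c4) = 012e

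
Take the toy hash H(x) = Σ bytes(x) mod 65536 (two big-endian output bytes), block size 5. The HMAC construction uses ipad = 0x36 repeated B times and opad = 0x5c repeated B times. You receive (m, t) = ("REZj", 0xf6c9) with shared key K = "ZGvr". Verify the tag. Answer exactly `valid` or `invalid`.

invalid

Key "ZGvr" = 5a 47 76 72 is 4 bytes ≤ B = 5; zero-pad to 5 bytes: K' = 5a 47 76 72 00.
K' ⊕ ipad = 6c 71 40 44 36; K' ⊕ opad = 06 1b 2a 2e 5c.
Inner hash: sum = 108+113+64+68+54+82+69+90+106 = 754 → 02 f2.
Outer hash (recomputed tag): sum = 6+27+42+46+92+2+242 = 457 → 01 c9.
Recomputed tag = 01c9; claimed = f6c9 → mismatch.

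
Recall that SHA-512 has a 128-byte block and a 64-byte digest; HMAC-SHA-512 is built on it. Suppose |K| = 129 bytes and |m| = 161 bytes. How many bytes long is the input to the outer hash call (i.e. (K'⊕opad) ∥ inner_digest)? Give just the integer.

Key is 129 > 128 bytes, so it is hashed to 64 bytes then zero-padded to 128: |K'| = 128.
Outer input = (K'⊕opad) ∥ H(inner) → 128 + 64 = 192 bytes.

192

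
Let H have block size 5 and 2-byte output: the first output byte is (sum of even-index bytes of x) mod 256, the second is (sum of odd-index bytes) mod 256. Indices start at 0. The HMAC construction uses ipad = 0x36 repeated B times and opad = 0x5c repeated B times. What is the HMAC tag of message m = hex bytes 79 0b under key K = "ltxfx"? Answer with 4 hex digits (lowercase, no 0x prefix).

Key "ltxfx" = 6c 74 78 66 78 is exactly B = 5 bytes: K' = 6c 74 78 66 78.
K' ⊕ ipad = 5a 42 4e 50 4e.  K' ⊕ opad = 30 28 24 3a 24.
Inner input = (K'⊕ipad) ∥ m = 5a 42 4e 50 4e ∥ 79 0b.
Inner hash: even-index sum = 257 mod 256 = 1; odd-index sum = 267 mod 256 = 11 → 01 0b.
Outer input = (K'⊕opad) ∥ inner = 30 28 24 3a 24 ∥ 01 0b.
Outer hash (tag): even-index sum = 131 mod 256 = 131; odd-index sum = 99 mod 256 = 99 → 83 63.

8363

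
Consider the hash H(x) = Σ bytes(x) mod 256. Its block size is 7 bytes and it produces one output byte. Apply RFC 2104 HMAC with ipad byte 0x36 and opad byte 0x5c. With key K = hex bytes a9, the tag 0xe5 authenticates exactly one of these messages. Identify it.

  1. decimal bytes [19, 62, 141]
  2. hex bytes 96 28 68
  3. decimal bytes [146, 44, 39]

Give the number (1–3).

Key hex bytes a9 is 1 byte ≤ B = 7; zero-pad to 7 bytes: K' = a9 00 00 00 00 00 00.
K' ⊕ ipad = 9f 36 36 36 36 36 36; K' ⊕ opad = f5 5c 5c 5c 5c 5c 5c.
m1: inner = H(9f 36 36 36 36 36 36 13 3e 8d) = c1; tag = H(f5 5c 5c 5c 5c 5c 5c c1) = de
m2: inner = H(9f 36 36 36 36 36 36 96 28 68) = 09; tag = H(f5 5c 5c 5c 5c 5c 5c 09) = 26
m3: inner = H(9f 36 36 36 36 36 36 92 2c 27) = c8; tag = H(f5 5c 5c 5c 5c 5c 5c c8) = e5 ← matches

3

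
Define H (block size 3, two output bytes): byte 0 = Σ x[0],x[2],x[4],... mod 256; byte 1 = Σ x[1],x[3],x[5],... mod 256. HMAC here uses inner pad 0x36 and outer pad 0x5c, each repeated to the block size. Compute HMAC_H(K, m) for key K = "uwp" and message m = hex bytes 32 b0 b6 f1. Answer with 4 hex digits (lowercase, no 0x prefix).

Key "uwp" = 75 77 70 is exactly B = 3 bytes: K' = 75 77 70.
K' ⊕ ipad = 43 41 46.  K' ⊕ opad = 29 2b 2c.
Inner input = (K'⊕ipad) ∥ m = 43 41 46 ∥ 32 b0 b6 f1.
Inner hash: even-index sum = 554 mod 256 = 42; odd-index sum = 297 mod 256 = 41 → 2a 29.
Outer input = (K'⊕opad) ∥ inner = 29 2b 2c ∥ 2a 29.
Outer hash (tag): even-index sum = 126 mod 256 = 126; odd-index sum = 85 mod 256 = 85 → 7e 55.

7e55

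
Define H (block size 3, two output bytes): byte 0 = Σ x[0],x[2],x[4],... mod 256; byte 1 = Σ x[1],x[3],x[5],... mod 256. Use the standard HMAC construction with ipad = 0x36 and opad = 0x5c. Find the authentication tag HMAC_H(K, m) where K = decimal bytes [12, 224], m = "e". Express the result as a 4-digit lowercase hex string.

Key decimal bytes [12, 224] = 0c e0 is 2 bytes ≤ B = 3; zero-pad to 3 bytes: K' = 0c e0 00.
K' ⊕ ipad = 3a d6 36.  K' ⊕ opad = 50 bc 5c.
Inner input = (K'⊕ipad) ∥ m = 3a d6 36 ∥ 65.
Inner hash: even-index sum = 112 mod 256 = 112; odd-index sum = 315 mod 256 = 59 → 70 3b.
Outer input = (K'⊕opad) ∥ inner = 50 bc 5c ∥ 70 3b.
Outer hash (tag): even-index sum = 231 mod 256 = 231; odd-index sum = 300 mod 256 = 44 → e7 2c.

e72c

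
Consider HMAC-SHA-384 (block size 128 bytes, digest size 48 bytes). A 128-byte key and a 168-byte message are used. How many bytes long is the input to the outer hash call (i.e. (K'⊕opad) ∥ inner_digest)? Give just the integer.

Key is 128 ≤ 128 bytes, zero-padded: |K'| = 128.
Outer input = (K'⊕opad) ∥ H(inner) → 128 + 48 = 176 bytes.

176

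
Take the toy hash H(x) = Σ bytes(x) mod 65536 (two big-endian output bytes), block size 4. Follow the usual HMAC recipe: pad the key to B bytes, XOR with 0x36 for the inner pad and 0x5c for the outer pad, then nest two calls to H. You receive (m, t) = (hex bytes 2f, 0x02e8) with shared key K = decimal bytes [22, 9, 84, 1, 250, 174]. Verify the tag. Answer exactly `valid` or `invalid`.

Key decimal bytes [22, 9, 84, 1, 250, 174] = 16 09 54 01 fa ae is 6 bytes > B = 4, so hash it first: H(key) = 02 1c, then zero-pad to 4 bytes: K' = 02 1c 00 00.
K' ⊕ ipad = 34 2a 36 36; K' ⊕ opad = 5e 40 5c 5c.
Inner hash: sum = 52+42+54+54+47 = 249 → 00 f9.
Outer hash (recomputed tag): sum = 94+64+92+92+0+249 = 591 → 02 4f.
Recomputed tag = 024f; claimed = 02e8 → mismatch.

invalid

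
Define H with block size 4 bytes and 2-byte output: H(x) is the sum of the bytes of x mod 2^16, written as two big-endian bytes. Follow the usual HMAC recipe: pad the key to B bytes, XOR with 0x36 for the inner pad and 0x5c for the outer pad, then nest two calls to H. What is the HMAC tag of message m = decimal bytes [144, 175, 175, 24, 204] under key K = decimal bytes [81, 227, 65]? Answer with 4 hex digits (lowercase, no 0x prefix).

0204

Key decimal bytes [81, 227, 65] = 51 e3 41 is 3 bytes ≤ B = 4; zero-pad to 4 bytes: K' = 51 e3 41 00.
K' ⊕ ipad = 67 d5 77 36.  K' ⊕ opad = 0d bf 1d 5c.
Inner input = (K'⊕ipad) ∥ m = 67 d5 77 36 ∥ 90 af af 18 cc.
Inner hash: sum = 103+213+119+54+144+175+175+24+204 = 1211 → 04 bb.
Outer input = (K'⊕opad) ∥ inner = 0d bf 1d 5c ∥ 04 bb.
Outer hash (tag): sum = 13+191+29+92+4+187 = 516 → 02 04.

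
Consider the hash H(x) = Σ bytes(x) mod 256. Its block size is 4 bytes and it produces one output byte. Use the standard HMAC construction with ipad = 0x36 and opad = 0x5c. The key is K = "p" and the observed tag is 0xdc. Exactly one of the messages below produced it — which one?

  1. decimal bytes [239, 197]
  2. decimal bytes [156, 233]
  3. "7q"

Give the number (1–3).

1

Key "p" = 70 is 1 byte ≤ B = 4; zero-pad to 4 bytes: K' = 70 00 00 00.
K' ⊕ ipad = 46 36 36 36; K' ⊕ opad = 2c 5c 5c 5c.
m1: inner = H(46 36 36 36 ef c5) = 9c; tag = H(2c 5c 5c 5c 9c) = dc ← matches
m2: inner = H(46 36 36 36 9c e9) = 6d; tag = H(2c 5c 5c 5c 6d) = ad
m3: inner = H(46 36 36 36 37 71) = 90; tag = H(2c 5c 5c 5c 90) = d0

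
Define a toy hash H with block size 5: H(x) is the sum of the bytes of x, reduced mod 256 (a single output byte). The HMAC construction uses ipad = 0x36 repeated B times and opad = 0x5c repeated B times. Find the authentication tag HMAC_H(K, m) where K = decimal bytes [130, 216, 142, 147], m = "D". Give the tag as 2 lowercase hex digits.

Key decimal bytes [130, 216, 142, 147] = 82 d8 8e 93 is 4 bytes ≤ B = 5; zero-pad to 5 bytes: K' = 82 d8 8e 93 00.
K' ⊕ ipad = b4 ee b8 a5 36.  K' ⊕ opad = de 84 d2 cf 5c.
Inner input = (K'⊕ipad) ∥ m = b4 ee b8 a5 36 ∥ 44.
Inner hash: sum = 180+238+184+165+54+68 = 889; mod 256 = 121 → 79.
Outer input = (K'⊕opad) ∥ inner = de 84 d2 cf 5c ∥ 79.
Outer hash (tag): sum = 222+132+210+207+92+121 = 984; mod 256 = 216 → d8.

d8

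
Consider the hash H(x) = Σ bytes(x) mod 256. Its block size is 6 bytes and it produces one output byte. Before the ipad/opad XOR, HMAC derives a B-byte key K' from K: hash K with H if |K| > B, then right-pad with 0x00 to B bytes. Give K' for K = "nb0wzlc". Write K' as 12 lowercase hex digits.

c00000000000

|K| = 7 > B = 6, so first hash the key.
H(K): sum = 110+98+48+119+122+108+99 = 704; mod 256 = 192 → c0.
Zero-pad H(K) = c0 to 6 bytes: K' = c0 00 00 00 00 00.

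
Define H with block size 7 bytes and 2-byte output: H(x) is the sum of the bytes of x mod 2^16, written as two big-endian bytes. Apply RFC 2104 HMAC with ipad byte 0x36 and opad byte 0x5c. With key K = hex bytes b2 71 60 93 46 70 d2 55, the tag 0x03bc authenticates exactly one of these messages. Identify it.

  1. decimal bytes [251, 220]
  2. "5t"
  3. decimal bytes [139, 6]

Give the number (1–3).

1

Key hex bytes b2 71 60 93 46 70 d2 55 is 8 bytes > B = 7, so hash it first: H(key) = 03 f3, then zero-pad to 7 bytes: K' = 03 f3 00 00 00 00 00.
K' ⊕ ipad = 35 c5 36 36 36 36 36; K' ⊕ opad = 5f af 5c 5c 5c 5c 5c.
m1: inner = H(35 c5 36 36 36 36 36 fb dc) = 03 df; tag = H(5f af 5c 5c 5c 5c 5c 03 df) = 03bc ← matches
m2: inner = H(35 c5 36 36 36 36 36 35 74) = 02 b1; tag = H(5f af 5c 5c 5c 5c 5c 02 b1) = 038d
m3: inner = H(35 c5 36 36 36 36 36 8b 06) = 02 99; tag = H(5f af 5c 5c 5c 5c 5c 02 99) = 0375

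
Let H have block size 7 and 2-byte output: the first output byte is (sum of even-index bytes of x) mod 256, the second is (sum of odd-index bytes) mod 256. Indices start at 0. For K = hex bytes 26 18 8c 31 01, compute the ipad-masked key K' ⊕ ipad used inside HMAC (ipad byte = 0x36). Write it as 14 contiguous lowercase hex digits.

Key hex bytes 26 18 8c 31 01 is 5 bytes ≤ B = 7; zero-pad to 7 bytes: K' = 26 18 8c 31 01 00 00.
XOR each byte with 0x36: 26⊕36=10, 18⊕36=2e, 8c⊕36=ba, 31⊕36=07, 01⊕36=37, 00⊕36=36, 00⊕36=36.

102eba07373636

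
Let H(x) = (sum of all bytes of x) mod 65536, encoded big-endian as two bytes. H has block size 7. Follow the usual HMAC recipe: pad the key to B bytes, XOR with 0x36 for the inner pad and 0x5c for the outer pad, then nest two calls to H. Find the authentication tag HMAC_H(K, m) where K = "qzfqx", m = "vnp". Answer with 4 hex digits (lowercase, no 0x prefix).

01d1

Key "qzfqx" = 71 7a 66 71 78 is 5 bytes ≤ B = 7; zero-pad to 7 bytes: K' = 71 7a 66 71 78 00 00.
K' ⊕ ipad = 47 4c 50 47 4e 36 36.  K' ⊕ opad = 2d 26 3a 2d 24 5c 5c.
Inner input = (K'⊕ipad) ∥ m = 47 4c 50 47 4e 36 36 ∥ 76 6e 70.
Inner hash: sum = 71+76+80+71+78+54+54+118+110+112 = 824 → 03 38.
Outer input = (K'⊕opad) ∥ inner = 2d 26 3a 2d 24 5c 5c ∥ 03 38.
Outer hash (tag): sum = 45+38+58+45+36+92+92+3+56 = 465 → 01 d1.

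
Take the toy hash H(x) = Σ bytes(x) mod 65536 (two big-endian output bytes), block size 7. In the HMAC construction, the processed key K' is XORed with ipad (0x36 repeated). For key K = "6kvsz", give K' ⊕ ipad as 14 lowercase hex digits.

Key "6kvsz" = 36 6b 76 73 7a is 5 bytes ≤ B = 7; zero-pad to 7 bytes: K' = 36 6b 76 73 7a 00 00.
XOR each byte with 0x36: 36⊕36=00, 6b⊕36=5d, 76⊕36=40, 73⊕36=45, 7a⊕36=4c, 00⊕36=36, 00⊕36=36.

005d40454c3636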